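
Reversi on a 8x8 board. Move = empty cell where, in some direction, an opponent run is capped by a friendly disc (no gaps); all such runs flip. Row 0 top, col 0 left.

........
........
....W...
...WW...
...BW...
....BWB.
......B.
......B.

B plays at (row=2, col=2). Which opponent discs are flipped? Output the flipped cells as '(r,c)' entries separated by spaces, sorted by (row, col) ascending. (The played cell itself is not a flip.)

Answer: (3,3) (4,4) (5,5)

Derivation:
Dir NW: first cell '.' (not opp) -> no flip
Dir N: first cell '.' (not opp) -> no flip
Dir NE: first cell '.' (not opp) -> no flip
Dir W: first cell '.' (not opp) -> no flip
Dir E: first cell '.' (not opp) -> no flip
Dir SW: first cell '.' (not opp) -> no flip
Dir S: first cell '.' (not opp) -> no flip
Dir SE: opp run (3,3) (4,4) (5,5) capped by B -> flip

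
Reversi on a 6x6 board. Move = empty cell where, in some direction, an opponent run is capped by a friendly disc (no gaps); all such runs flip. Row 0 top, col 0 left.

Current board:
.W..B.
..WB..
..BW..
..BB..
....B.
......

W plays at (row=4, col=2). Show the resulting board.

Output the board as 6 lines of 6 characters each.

Answer: .W..B.
..WB..
..WW..
..WB..
..W.B.
......

Derivation:
Place W at (4,2); scan 8 dirs for brackets.
Dir NW: first cell '.' (not opp) -> no flip
Dir N: opp run (3,2) (2,2) capped by W -> flip
Dir NE: opp run (3,3), next='.' -> no flip
Dir W: first cell '.' (not opp) -> no flip
Dir E: first cell '.' (not opp) -> no flip
Dir SW: first cell '.' (not opp) -> no flip
Dir S: first cell '.' (not opp) -> no flip
Dir SE: first cell '.' (not opp) -> no flip
All flips: (2,2) (3,2)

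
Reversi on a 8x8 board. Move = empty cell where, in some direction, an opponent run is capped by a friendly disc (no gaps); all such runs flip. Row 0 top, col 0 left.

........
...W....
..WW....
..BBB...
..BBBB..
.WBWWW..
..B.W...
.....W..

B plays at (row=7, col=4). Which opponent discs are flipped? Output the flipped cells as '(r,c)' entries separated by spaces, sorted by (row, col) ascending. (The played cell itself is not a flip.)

Dir NW: first cell '.' (not opp) -> no flip
Dir N: opp run (6,4) (5,4) capped by B -> flip
Dir NE: first cell '.' (not opp) -> no flip
Dir W: first cell '.' (not opp) -> no flip
Dir E: opp run (7,5), next='.' -> no flip
Dir SW: edge -> no flip
Dir S: edge -> no flip
Dir SE: edge -> no flip

Answer: (5,4) (6,4)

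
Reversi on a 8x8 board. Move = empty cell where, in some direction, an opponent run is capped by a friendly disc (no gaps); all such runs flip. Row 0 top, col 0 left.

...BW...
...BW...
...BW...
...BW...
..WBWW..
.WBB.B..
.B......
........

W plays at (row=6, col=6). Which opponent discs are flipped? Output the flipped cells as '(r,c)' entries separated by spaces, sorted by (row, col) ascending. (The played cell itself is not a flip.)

Answer: (5,5)

Derivation:
Dir NW: opp run (5,5) capped by W -> flip
Dir N: first cell '.' (not opp) -> no flip
Dir NE: first cell '.' (not opp) -> no flip
Dir W: first cell '.' (not opp) -> no flip
Dir E: first cell '.' (not opp) -> no flip
Dir SW: first cell '.' (not opp) -> no flip
Dir S: first cell '.' (not opp) -> no flip
Dir SE: first cell '.' (not opp) -> no flip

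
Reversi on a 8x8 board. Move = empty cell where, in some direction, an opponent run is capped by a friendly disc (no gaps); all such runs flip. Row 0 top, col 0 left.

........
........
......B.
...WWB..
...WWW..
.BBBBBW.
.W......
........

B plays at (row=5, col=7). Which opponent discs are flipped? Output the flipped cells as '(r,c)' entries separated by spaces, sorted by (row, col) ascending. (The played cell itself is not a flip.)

Answer: (5,6)

Derivation:
Dir NW: first cell '.' (not opp) -> no flip
Dir N: first cell '.' (not opp) -> no flip
Dir NE: edge -> no flip
Dir W: opp run (5,6) capped by B -> flip
Dir E: edge -> no flip
Dir SW: first cell '.' (not opp) -> no flip
Dir S: first cell '.' (not opp) -> no flip
Dir SE: edge -> no flip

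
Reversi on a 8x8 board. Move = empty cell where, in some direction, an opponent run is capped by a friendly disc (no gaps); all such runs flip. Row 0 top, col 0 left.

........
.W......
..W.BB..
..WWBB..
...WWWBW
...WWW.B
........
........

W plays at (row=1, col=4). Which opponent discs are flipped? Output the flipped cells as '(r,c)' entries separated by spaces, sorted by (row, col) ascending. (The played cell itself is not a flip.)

Answer: (2,4) (3,4)

Derivation:
Dir NW: first cell '.' (not opp) -> no flip
Dir N: first cell '.' (not opp) -> no flip
Dir NE: first cell '.' (not opp) -> no flip
Dir W: first cell '.' (not opp) -> no flip
Dir E: first cell '.' (not opp) -> no flip
Dir SW: first cell '.' (not opp) -> no flip
Dir S: opp run (2,4) (3,4) capped by W -> flip
Dir SE: opp run (2,5), next='.' -> no flip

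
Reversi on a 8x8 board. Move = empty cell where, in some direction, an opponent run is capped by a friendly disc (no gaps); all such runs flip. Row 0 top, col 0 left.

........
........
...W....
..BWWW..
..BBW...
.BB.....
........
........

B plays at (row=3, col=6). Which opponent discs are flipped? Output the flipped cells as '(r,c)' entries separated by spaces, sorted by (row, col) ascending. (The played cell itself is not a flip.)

Answer: (3,3) (3,4) (3,5)

Derivation:
Dir NW: first cell '.' (not opp) -> no flip
Dir N: first cell '.' (not opp) -> no flip
Dir NE: first cell '.' (not opp) -> no flip
Dir W: opp run (3,5) (3,4) (3,3) capped by B -> flip
Dir E: first cell '.' (not opp) -> no flip
Dir SW: first cell '.' (not opp) -> no flip
Dir S: first cell '.' (not opp) -> no flip
Dir SE: first cell '.' (not opp) -> no flip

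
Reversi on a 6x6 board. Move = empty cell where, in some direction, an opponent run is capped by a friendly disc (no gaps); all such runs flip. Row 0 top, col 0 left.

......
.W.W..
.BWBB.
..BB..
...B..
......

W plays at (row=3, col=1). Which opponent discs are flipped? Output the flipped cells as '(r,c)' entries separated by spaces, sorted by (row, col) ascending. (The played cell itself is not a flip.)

Dir NW: first cell '.' (not opp) -> no flip
Dir N: opp run (2,1) capped by W -> flip
Dir NE: first cell 'W' (not opp) -> no flip
Dir W: first cell '.' (not opp) -> no flip
Dir E: opp run (3,2) (3,3), next='.' -> no flip
Dir SW: first cell '.' (not opp) -> no flip
Dir S: first cell '.' (not opp) -> no flip
Dir SE: first cell '.' (not opp) -> no flip

Answer: (2,1)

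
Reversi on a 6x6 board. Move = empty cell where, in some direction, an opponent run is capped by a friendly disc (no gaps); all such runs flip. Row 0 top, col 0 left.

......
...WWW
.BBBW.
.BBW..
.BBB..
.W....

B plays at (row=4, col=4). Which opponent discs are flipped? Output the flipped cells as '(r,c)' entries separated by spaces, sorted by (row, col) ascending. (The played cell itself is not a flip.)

Answer: (3,3)

Derivation:
Dir NW: opp run (3,3) capped by B -> flip
Dir N: first cell '.' (not opp) -> no flip
Dir NE: first cell '.' (not opp) -> no flip
Dir W: first cell 'B' (not opp) -> no flip
Dir E: first cell '.' (not opp) -> no flip
Dir SW: first cell '.' (not opp) -> no flip
Dir S: first cell '.' (not opp) -> no flip
Dir SE: first cell '.' (not opp) -> no flip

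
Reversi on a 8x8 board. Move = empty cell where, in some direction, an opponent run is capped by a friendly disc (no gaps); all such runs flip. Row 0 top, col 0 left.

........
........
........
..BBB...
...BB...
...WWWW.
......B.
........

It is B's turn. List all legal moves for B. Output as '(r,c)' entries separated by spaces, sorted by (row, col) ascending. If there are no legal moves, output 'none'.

(4,2): no bracket -> illegal
(4,5): no bracket -> illegal
(4,6): flips 1 -> legal
(4,7): no bracket -> illegal
(5,2): no bracket -> illegal
(5,7): no bracket -> illegal
(6,2): flips 1 -> legal
(6,3): flips 1 -> legal
(6,4): flips 1 -> legal
(6,5): flips 1 -> legal
(6,7): no bracket -> illegal

Answer: (4,6) (6,2) (6,3) (6,4) (6,5)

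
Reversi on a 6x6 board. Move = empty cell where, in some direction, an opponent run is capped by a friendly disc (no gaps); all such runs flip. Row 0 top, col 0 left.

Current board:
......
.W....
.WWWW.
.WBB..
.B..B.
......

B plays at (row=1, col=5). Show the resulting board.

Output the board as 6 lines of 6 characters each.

Place B at (1,5); scan 8 dirs for brackets.
Dir NW: first cell '.' (not opp) -> no flip
Dir N: first cell '.' (not opp) -> no flip
Dir NE: edge -> no flip
Dir W: first cell '.' (not opp) -> no flip
Dir E: edge -> no flip
Dir SW: opp run (2,4) capped by B -> flip
Dir S: first cell '.' (not opp) -> no flip
Dir SE: edge -> no flip
All flips: (2,4)

Answer: ......
.W...B
.WWWB.
.WBB..
.B..B.
......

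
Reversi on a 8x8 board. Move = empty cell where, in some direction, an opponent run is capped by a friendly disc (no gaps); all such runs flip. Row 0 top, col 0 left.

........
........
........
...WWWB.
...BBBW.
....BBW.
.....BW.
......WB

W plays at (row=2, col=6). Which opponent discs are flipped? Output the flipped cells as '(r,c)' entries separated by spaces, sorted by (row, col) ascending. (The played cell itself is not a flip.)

Answer: (3,6)

Derivation:
Dir NW: first cell '.' (not opp) -> no flip
Dir N: first cell '.' (not opp) -> no flip
Dir NE: first cell '.' (not opp) -> no flip
Dir W: first cell '.' (not opp) -> no flip
Dir E: first cell '.' (not opp) -> no flip
Dir SW: first cell 'W' (not opp) -> no flip
Dir S: opp run (3,6) capped by W -> flip
Dir SE: first cell '.' (not opp) -> no flip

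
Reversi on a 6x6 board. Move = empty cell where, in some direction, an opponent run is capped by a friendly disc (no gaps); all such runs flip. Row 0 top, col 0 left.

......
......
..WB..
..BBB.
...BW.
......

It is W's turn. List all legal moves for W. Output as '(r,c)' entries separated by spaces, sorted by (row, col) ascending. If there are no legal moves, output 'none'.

Answer: (2,4) (4,2)

Derivation:
(1,2): no bracket -> illegal
(1,3): no bracket -> illegal
(1,4): no bracket -> illegal
(2,1): no bracket -> illegal
(2,4): flips 2 -> legal
(2,5): no bracket -> illegal
(3,1): no bracket -> illegal
(3,5): no bracket -> illegal
(4,1): no bracket -> illegal
(4,2): flips 2 -> legal
(4,5): no bracket -> illegal
(5,2): no bracket -> illegal
(5,3): no bracket -> illegal
(5,4): no bracket -> illegal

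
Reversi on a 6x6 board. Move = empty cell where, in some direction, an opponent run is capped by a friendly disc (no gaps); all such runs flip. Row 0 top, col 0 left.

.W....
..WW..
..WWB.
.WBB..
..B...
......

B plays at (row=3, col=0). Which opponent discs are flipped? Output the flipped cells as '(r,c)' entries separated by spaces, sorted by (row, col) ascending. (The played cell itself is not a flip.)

Dir NW: edge -> no flip
Dir N: first cell '.' (not opp) -> no flip
Dir NE: first cell '.' (not opp) -> no flip
Dir W: edge -> no flip
Dir E: opp run (3,1) capped by B -> flip
Dir SW: edge -> no flip
Dir S: first cell '.' (not opp) -> no flip
Dir SE: first cell '.' (not opp) -> no flip

Answer: (3,1)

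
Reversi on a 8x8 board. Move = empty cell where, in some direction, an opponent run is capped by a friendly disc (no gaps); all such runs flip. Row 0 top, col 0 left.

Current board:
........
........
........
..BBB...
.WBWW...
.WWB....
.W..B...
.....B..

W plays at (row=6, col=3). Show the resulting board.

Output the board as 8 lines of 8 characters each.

Answer: ........
........
........
..BBB...
.WBWW...
.WWW....
.W.WB...
.....B..

Derivation:
Place W at (6,3); scan 8 dirs for brackets.
Dir NW: first cell 'W' (not opp) -> no flip
Dir N: opp run (5,3) capped by W -> flip
Dir NE: first cell '.' (not opp) -> no flip
Dir W: first cell '.' (not opp) -> no flip
Dir E: opp run (6,4), next='.' -> no flip
Dir SW: first cell '.' (not opp) -> no flip
Dir S: first cell '.' (not opp) -> no flip
Dir SE: first cell '.' (not opp) -> no flip
All flips: (5,3)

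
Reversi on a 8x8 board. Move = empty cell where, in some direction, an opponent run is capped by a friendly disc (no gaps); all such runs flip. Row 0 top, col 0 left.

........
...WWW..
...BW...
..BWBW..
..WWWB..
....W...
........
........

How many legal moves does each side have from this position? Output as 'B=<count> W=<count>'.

-- B to move --
(0,2): no bracket -> illegal
(0,3): flips 1 -> legal
(0,4): flips 2 -> legal
(0,5): flips 1 -> legal
(0,6): no bracket -> illegal
(1,2): no bracket -> illegal
(1,6): no bracket -> illegal
(2,2): no bracket -> illegal
(2,5): flips 2 -> legal
(2,6): no bracket -> illegal
(3,1): no bracket -> illegal
(3,6): flips 1 -> legal
(4,1): flips 3 -> legal
(4,6): no bracket -> illegal
(5,1): no bracket -> illegal
(5,2): flips 2 -> legal
(5,3): flips 2 -> legal
(5,5): no bracket -> illegal
(6,3): flips 1 -> legal
(6,4): flips 2 -> legal
(6,5): flips 2 -> legal
B mobility = 11
-- W to move --
(1,2): no bracket -> illegal
(2,1): flips 1 -> legal
(2,2): flips 2 -> legal
(2,5): flips 1 -> legal
(3,1): flips 1 -> legal
(3,6): flips 1 -> legal
(4,1): flips 2 -> legal
(4,6): flips 1 -> legal
(5,5): flips 1 -> legal
(5,6): no bracket -> illegal
W mobility = 8

Answer: B=11 W=8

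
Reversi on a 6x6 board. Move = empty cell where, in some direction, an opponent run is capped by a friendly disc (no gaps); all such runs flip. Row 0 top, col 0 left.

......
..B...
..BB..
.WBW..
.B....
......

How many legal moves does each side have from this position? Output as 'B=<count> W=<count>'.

Answer: B=6 W=3

Derivation:
-- B to move --
(2,0): no bracket -> illegal
(2,1): flips 1 -> legal
(2,4): no bracket -> illegal
(3,0): flips 1 -> legal
(3,4): flips 1 -> legal
(4,0): flips 1 -> legal
(4,2): no bracket -> illegal
(4,3): flips 1 -> legal
(4,4): flips 1 -> legal
B mobility = 6
-- W to move --
(0,1): no bracket -> illegal
(0,2): no bracket -> illegal
(0,3): no bracket -> illegal
(1,1): flips 1 -> legal
(1,3): flips 2 -> legal
(1,4): no bracket -> illegal
(2,1): no bracket -> illegal
(2,4): no bracket -> illegal
(3,0): no bracket -> illegal
(3,4): no bracket -> illegal
(4,0): no bracket -> illegal
(4,2): no bracket -> illegal
(4,3): no bracket -> illegal
(5,0): no bracket -> illegal
(5,1): flips 1 -> legal
(5,2): no bracket -> illegal
W mobility = 3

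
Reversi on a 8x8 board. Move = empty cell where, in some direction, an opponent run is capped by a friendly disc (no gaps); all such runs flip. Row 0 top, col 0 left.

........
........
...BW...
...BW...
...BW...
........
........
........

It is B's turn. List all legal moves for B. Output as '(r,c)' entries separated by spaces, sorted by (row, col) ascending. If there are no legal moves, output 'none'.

(1,3): no bracket -> illegal
(1,4): no bracket -> illegal
(1,5): flips 1 -> legal
(2,5): flips 2 -> legal
(3,5): flips 1 -> legal
(4,5): flips 2 -> legal
(5,3): no bracket -> illegal
(5,4): no bracket -> illegal
(5,5): flips 1 -> legal

Answer: (1,5) (2,5) (3,5) (4,5) (5,5)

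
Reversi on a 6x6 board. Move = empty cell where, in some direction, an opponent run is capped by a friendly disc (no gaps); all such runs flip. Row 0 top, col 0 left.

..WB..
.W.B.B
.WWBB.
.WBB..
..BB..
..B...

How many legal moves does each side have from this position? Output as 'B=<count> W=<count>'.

-- B to move --
(0,0): flips 2 -> legal
(0,1): flips 1 -> legal
(1,0): flips 1 -> legal
(1,2): flips 1 -> legal
(2,0): flips 3 -> legal
(3,0): flips 1 -> legal
(4,0): flips 2 -> legal
(4,1): no bracket -> illegal
B mobility = 7
-- W to move --
(0,4): flips 2 -> legal
(0,5): no bracket -> illegal
(1,2): no bracket -> illegal
(1,4): no bracket -> illegal
(2,5): flips 2 -> legal
(3,4): flips 2 -> legal
(3,5): flips 2 -> legal
(4,1): no bracket -> illegal
(4,4): flips 1 -> legal
(5,1): no bracket -> illegal
(5,3): flips 1 -> legal
(5,4): flips 2 -> legal
W mobility = 7

Answer: B=7 W=7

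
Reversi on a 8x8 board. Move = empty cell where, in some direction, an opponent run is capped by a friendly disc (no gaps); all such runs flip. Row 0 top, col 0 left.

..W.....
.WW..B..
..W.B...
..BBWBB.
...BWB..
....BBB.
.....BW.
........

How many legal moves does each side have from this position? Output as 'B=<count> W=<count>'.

-- B to move --
(0,0): flips 2 -> legal
(0,1): no bracket -> illegal
(0,3): no bracket -> illegal
(1,0): no bracket -> illegal
(1,3): no bracket -> illegal
(2,0): no bracket -> illegal
(2,1): no bracket -> illegal
(2,3): flips 1 -> legal
(2,5): flips 1 -> legal
(3,1): no bracket -> illegal
(5,3): flips 1 -> legal
(5,7): no bracket -> illegal
(6,7): flips 1 -> legal
(7,5): no bracket -> illegal
(7,6): flips 1 -> legal
(7,7): flips 1 -> legal
B mobility = 7
-- W to move --
(0,4): no bracket -> illegal
(0,5): no bracket -> illegal
(0,6): no bracket -> illegal
(1,3): no bracket -> illegal
(1,4): flips 1 -> legal
(1,6): no bracket -> illegal
(2,1): no bracket -> illegal
(2,3): no bracket -> illegal
(2,5): no bracket -> illegal
(2,6): flips 1 -> legal
(2,7): no bracket -> illegal
(3,1): flips 2 -> legal
(3,7): flips 2 -> legal
(4,1): no bracket -> illegal
(4,2): flips 2 -> legal
(4,6): flips 2 -> legal
(4,7): no bracket -> illegal
(5,2): flips 1 -> legal
(5,3): no bracket -> illegal
(5,7): no bracket -> illegal
(6,3): no bracket -> illegal
(6,4): flips 2 -> legal
(6,7): flips 2 -> legal
(7,4): no bracket -> illegal
(7,5): no bracket -> illegal
(7,6): no bracket -> illegal
W mobility = 9

Answer: B=7 W=9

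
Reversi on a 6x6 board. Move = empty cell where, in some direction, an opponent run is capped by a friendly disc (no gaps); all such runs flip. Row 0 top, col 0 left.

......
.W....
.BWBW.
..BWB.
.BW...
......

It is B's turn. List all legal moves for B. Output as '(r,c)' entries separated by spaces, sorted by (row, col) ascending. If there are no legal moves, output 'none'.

Answer: (0,1) (1,2) (1,4) (2,5) (4,3) (5,2)

Derivation:
(0,0): no bracket -> illegal
(0,1): flips 1 -> legal
(0,2): no bracket -> illegal
(1,0): no bracket -> illegal
(1,2): flips 1 -> legal
(1,3): no bracket -> illegal
(1,4): flips 1 -> legal
(1,5): no bracket -> illegal
(2,0): no bracket -> illegal
(2,5): flips 1 -> legal
(3,1): no bracket -> illegal
(3,5): no bracket -> illegal
(4,3): flips 2 -> legal
(4,4): no bracket -> illegal
(5,1): no bracket -> illegal
(5,2): flips 1 -> legal
(5,3): no bracket -> illegal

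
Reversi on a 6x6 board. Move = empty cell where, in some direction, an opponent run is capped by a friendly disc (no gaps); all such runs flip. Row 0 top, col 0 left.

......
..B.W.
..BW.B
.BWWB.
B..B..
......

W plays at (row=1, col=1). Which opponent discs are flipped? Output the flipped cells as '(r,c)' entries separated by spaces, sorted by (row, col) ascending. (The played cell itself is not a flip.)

Dir NW: first cell '.' (not opp) -> no flip
Dir N: first cell '.' (not opp) -> no flip
Dir NE: first cell '.' (not opp) -> no flip
Dir W: first cell '.' (not opp) -> no flip
Dir E: opp run (1,2), next='.' -> no flip
Dir SW: first cell '.' (not opp) -> no flip
Dir S: first cell '.' (not opp) -> no flip
Dir SE: opp run (2,2) capped by W -> flip

Answer: (2,2)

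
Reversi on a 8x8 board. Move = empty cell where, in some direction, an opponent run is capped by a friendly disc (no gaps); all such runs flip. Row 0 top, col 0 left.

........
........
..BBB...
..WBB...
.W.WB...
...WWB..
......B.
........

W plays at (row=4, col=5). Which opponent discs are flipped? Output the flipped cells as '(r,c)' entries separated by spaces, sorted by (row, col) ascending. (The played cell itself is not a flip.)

Dir NW: opp run (3,4) (2,3), next='.' -> no flip
Dir N: first cell '.' (not opp) -> no flip
Dir NE: first cell '.' (not opp) -> no flip
Dir W: opp run (4,4) capped by W -> flip
Dir E: first cell '.' (not opp) -> no flip
Dir SW: first cell 'W' (not opp) -> no flip
Dir S: opp run (5,5), next='.' -> no flip
Dir SE: first cell '.' (not opp) -> no flip

Answer: (4,4)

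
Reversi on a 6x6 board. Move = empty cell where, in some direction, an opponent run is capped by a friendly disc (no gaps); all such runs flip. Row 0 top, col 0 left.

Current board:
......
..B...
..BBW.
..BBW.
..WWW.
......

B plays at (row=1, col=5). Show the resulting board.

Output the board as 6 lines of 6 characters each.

Answer: ......
..B..B
..BBB.
..BBW.
..WWW.
......

Derivation:
Place B at (1,5); scan 8 dirs for brackets.
Dir NW: first cell '.' (not opp) -> no flip
Dir N: first cell '.' (not opp) -> no flip
Dir NE: edge -> no flip
Dir W: first cell '.' (not opp) -> no flip
Dir E: edge -> no flip
Dir SW: opp run (2,4) capped by B -> flip
Dir S: first cell '.' (not opp) -> no flip
Dir SE: edge -> no flip
All flips: (2,4)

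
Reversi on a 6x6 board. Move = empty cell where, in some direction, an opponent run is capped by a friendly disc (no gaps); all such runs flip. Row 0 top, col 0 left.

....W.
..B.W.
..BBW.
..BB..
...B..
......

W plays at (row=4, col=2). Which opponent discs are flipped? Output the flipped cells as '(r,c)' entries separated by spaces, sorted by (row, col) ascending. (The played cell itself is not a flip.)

Dir NW: first cell '.' (not opp) -> no flip
Dir N: opp run (3,2) (2,2) (1,2), next='.' -> no flip
Dir NE: opp run (3,3) capped by W -> flip
Dir W: first cell '.' (not opp) -> no flip
Dir E: opp run (4,3), next='.' -> no flip
Dir SW: first cell '.' (not opp) -> no flip
Dir S: first cell '.' (not opp) -> no flip
Dir SE: first cell '.' (not opp) -> no flip

Answer: (3,3)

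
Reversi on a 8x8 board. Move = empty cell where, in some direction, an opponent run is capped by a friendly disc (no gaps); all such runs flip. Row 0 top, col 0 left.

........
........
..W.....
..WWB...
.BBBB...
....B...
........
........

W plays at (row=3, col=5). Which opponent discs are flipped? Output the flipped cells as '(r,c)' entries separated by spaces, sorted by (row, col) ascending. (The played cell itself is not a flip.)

Answer: (3,4)

Derivation:
Dir NW: first cell '.' (not opp) -> no flip
Dir N: first cell '.' (not opp) -> no flip
Dir NE: first cell '.' (not opp) -> no flip
Dir W: opp run (3,4) capped by W -> flip
Dir E: first cell '.' (not opp) -> no flip
Dir SW: opp run (4,4), next='.' -> no flip
Dir S: first cell '.' (not opp) -> no flip
Dir SE: first cell '.' (not opp) -> no flip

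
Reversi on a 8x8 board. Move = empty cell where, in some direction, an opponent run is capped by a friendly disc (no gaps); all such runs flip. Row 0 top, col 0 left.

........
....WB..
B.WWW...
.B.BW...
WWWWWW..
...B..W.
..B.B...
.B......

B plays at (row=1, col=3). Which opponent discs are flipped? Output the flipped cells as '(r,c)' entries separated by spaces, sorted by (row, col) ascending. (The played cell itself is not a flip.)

Answer: (1,4) (2,2) (2,3)

Derivation:
Dir NW: first cell '.' (not opp) -> no flip
Dir N: first cell '.' (not opp) -> no flip
Dir NE: first cell '.' (not opp) -> no flip
Dir W: first cell '.' (not opp) -> no flip
Dir E: opp run (1,4) capped by B -> flip
Dir SW: opp run (2,2) capped by B -> flip
Dir S: opp run (2,3) capped by B -> flip
Dir SE: opp run (2,4), next='.' -> no flip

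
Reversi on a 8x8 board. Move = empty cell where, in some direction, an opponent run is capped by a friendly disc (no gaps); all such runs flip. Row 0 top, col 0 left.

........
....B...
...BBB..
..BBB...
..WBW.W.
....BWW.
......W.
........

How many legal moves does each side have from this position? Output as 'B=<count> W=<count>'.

-- B to move --
(3,1): no bracket -> illegal
(3,5): no bracket -> illegal
(3,6): no bracket -> illegal
(3,7): no bracket -> illegal
(4,1): flips 1 -> legal
(4,5): flips 1 -> legal
(4,7): no bracket -> illegal
(5,1): flips 1 -> legal
(5,2): flips 1 -> legal
(5,3): no bracket -> illegal
(5,7): flips 2 -> legal
(6,4): no bracket -> illegal
(6,5): no bracket -> illegal
(6,7): no bracket -> illegal
(7,5): no bracket -> illegal
(7,6): no bracket -> illegal
(7,7): flips 3 -> legal
B mobility = 6
-- W to move --
(0,3): no bracket -> illegal
(0,4): flips 3 -> legal
(0,5): no bracket -> illegal
(1,2): no bracket -> illegal
(1,3): no bracket -> illegal
(1,5): flips 2 -> legal
(1,6): no bracket -> illegal
(2,1): no bracket -> illegal
(2,2): flips 2 -> legal
(2,6): no bracket -> illegal
(3,1): no bracket -> illegal
(3,5): no bracket -> illegal
(3,6): no bracket -> illegal
(4,1): no bracket -> illegal
(4,5): no bracket -> illegal
(5,2): no bracket -> illegal
(5,3): flips 1 -> legal
(6,3): no bracket -> illegal
(6,4): flips 1 -> legal
(6,5): no bracket -> illegal
W mobility = 5

Answer: B=6 W=5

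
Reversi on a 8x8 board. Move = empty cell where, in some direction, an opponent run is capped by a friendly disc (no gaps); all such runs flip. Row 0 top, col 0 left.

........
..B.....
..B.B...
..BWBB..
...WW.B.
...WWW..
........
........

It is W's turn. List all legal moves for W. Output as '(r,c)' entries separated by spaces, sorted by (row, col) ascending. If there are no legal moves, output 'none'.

Answer: (1,1) (1,4) (1,5) (2,1) (2,5) (2,6) (3,1) (3,6) (3,7)

Derivation:
(0,1): no bracket -> illegal
(0,2): no bracket -> illegal
(0,3): no bracket -> illegal
(1,1): flips 1 -> legal
(1,3): no bracket -> illegal
(1,4): flips 2 -> legal
(1,5): flips 1 -> legal
(2,1): flips 1 -> legal
(2,3): no bracket -> illegal
(2,5): flips 1 -> legal
(2,6): flips 1 -> legal
(3,1): flips 1 -> legal
(3,6): flips 2 -> legal
(3,7): flips 1 -> legal
(4,1): no bracket -> illegal
(4,2): no bracket -> illegal
(4,5): no bracket -> illegal
(4,7): no bracket -> illegal
(5,6): no bracket -> illegal
(5,7): no bracket -> illegal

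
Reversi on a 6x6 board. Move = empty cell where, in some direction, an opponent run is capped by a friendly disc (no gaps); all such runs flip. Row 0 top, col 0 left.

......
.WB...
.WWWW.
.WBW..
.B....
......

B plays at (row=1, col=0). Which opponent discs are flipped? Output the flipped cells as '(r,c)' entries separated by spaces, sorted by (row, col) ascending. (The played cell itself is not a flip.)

Dir NW: edge -> no flip
Dir N: first cell '.' (not opp) -> no flip
Dir NE: first cell '.' (not opp) -> no flip
Dir W: edge -> no flip
Dir E: opp run (1,1) capped by B -> flip
Dir SW: edge -> no flip
Dir S: first cell '.' (not opp) -> no flip
Dir SE: opp run (2,1) capped by B -> flip

Answer: (1,1) (2,1)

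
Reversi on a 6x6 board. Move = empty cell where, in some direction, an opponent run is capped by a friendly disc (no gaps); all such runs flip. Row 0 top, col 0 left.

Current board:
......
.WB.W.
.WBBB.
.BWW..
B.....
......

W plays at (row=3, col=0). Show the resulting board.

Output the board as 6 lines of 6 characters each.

Place W at (3,0); scan 8 dirs for brackets.
Dir NW: edge -> no flip
Dir N: first cell '.' (not opp) -> no flip
Dir NE: first cell 'W' (not opp) -> no flip
Dir W: edge -> no flip
Dir E: opp run (3,1) capped by W -> flip
Dir SW: edge -> no flip
Dir S: opp run (4,0), next='.' -> no flip
Dir SE: first cell '.' (not opp) -> no flip
All flips: (3,1)

Answer: ......
.WB.W.
.WBBB.
WWWW..
B.....
......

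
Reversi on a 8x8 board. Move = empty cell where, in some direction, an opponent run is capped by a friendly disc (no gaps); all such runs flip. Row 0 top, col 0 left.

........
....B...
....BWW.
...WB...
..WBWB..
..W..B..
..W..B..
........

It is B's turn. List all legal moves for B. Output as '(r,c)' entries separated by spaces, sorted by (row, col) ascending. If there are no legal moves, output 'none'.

(1,5): no bracket -> illegal
(1,6): flips 1 -> legal
(1,7): no bracket -> illegal
(2,2): flips 2 -> legal
(2,3): flips 1 -> legal
(2,7): flips 2 -> legal
(3,1): no bracket -> illegal
(3,2): flips 1 -> legal
(3,5): no bracket -> illegal
(3,6): flips 1 -> legal
(3,7): no bracket -> illegal
(4,1): flips 1 -> legal
(5,1): flips 2 -> legal
(5,3): no bracket -> illegal
(5,4): flips 1 -> legal
(6,1): flips 1 -> legal
(6,3): no bracket -> illegal
(7,1): no bracket -> illegal
(7,2): no bracket -> illegal
(7,3): no bracket -> illegal

Answer: (1,6) (2,2) (2,3) (2,7) (3,2) (3,6) (4,1) (5,1) (5,4) (6,1)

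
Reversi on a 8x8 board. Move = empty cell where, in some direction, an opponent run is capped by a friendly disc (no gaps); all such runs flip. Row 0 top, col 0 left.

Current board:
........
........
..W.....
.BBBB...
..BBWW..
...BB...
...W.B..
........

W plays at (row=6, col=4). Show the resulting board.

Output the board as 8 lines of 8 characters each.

Place W at (6,4); scan 8 dirs for brackets.
Dir NW: opp run (5,3) (4,2) (3,1), next='.' -> no flip
Dir N: opp run (5,4) capped by W -> flip
Dir NE: first cell '.' (not opp) -> no flip
Dir W: first cell 'W' (not opp) -> no flip
Dir E: opp run (6,5), next='.' -> no flip
Dir SW: first cell '.' (not opp) -> no flip
Dir S: first cell '.' (not opp) -> no flip
Dir SE: first cell '.' (not opp) -> no flip
All flips: (5,4)

Answer: ........
........
..W.....
.BBBB...
..BBWW..
...BW...
...WWB..
........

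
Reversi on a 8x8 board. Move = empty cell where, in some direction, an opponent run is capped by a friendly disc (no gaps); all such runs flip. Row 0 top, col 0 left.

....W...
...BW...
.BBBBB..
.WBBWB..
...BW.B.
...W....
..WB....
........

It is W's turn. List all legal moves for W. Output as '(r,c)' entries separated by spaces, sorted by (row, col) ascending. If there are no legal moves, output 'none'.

Answer: (0,3) (1,1) (1,2) (1,6) (2,6) (3,6) (4,1) (4,2) (5,2) (6,4) (7,3)

Derivation:
(0,2): no bracket -> illegal
(0,3): flips 4 -> legal
(1,0): no bracket -> illegal
(1,1): flips 3 -> legal
(1,2): flips 2 -> legal
(1,5): no bracket -> illegal
(1,6): flips 1 -> legal
(2,0): no bracket -> illegal
(2,6): flips 1 -> legal
(3,0): no bracket -> illegal
(3,6): flips 2 -> legal
(3,7): no bracket -> illegal
(4,1): flips 2 -> legal
(4,2): flips 1 -> legal
(4,5): no bracket -> illegal
(4,7): no bracket -> illegal
(5,2): flips 1 -> legal
(5,4): no bracket -> illegal
(5,5): no bracket -> illegal
(5,6): no bracket -> illegal
(5,7): no bracket -> illegal
(6,4): flips 1 -> legal
(7,2): no bracket -> illegal
(7,3): flips 1 -> legal
(7,4): no bracket -> illegal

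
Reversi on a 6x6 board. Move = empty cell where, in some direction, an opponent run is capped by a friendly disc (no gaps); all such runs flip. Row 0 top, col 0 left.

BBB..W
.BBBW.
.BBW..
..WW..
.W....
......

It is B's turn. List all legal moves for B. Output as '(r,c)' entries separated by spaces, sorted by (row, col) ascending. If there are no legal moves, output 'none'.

(0,3): no bracket -> illegal
(0,4): no bracket -> illegal
(1,5): flips 1 -> legal
(2,4): flips 1 -> legal
(2,5): no bracket -> illegal
(3,0): no bracket -> illegal
(3,1): no bracket -> illegal
(3,4): flips 1 -> legal
(4,0): no bracket -> illegal
(4,2): flips 1 -> legal
(4,3): flips 3 -> legal
(4,4): flips 1 -> legal
(5,0): no bracket -> illegal
(5,1): no bracket -> illegal
(5,2): no bracket -> illegal

Answer: (1,5) (2,4) (3,4) (4,2) (4,3) (4,4)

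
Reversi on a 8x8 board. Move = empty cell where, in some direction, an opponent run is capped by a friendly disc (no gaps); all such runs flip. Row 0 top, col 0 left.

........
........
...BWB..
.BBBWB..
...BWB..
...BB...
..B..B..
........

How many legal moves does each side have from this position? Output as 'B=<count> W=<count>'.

Answer: B=4 W=12

Derivation:
-- B to move --
(1,3): flips 1 -> legal
(1,4): flips 3 -> legal
(1,5): flips 1 -> legal
(5,5): flips 1 -> legal
B mobility = 4
-- W to move --
(1,2): flips 1 -> legal
(1,3): no bracket -> illegal
(1,4): no bracket -> illegal
(1,5): no bracket -> illegal
(1,6): flips 1 -> legal
(2,0): no bracket -> illegal
(2,1): no bracket -> illegal
(2,2): flips 2 -> legal
(2,6): flips 2 -> legal
(3,0): flips 3 -> legal
(3,6): flips 1 -> legal
(4,0): no bracket -> illegal
(4,1): no bracket -> illegal
(4,2): flips 2 -> legal
(4,6): flips 2 -> legal
(5,1): no bracket -> illegal
(5,2): flips 1 -> legal
(5,5): no bracket -> illegal
(5,6): flips 1 -> legal
(6,1): no bracket -> illegal
(6,3): no bracket -> illegal
(6,4): flips 1 -> legal
(6,6): no bracket -> illegal
(7,1): flips 2 -> legal
(7,2): no bracket -> illegal
(7,3): no bracket -> illegal
(7,4): no bracket -> illegal
(7,5): no bracket -> illegal
(7,6): no bracket -> illegal
W mobility = 12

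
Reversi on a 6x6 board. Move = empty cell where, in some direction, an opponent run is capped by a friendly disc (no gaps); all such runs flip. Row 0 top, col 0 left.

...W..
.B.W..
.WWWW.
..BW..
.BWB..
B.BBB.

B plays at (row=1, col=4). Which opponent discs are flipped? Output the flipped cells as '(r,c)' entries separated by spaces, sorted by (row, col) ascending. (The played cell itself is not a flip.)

Answer: (2,3)

Derivation:
Dir NW: opp run (0,3), next=edge -> no flip
Dir N: first cell '.' (not opp) -> no flip
Dir NE: first cell '.' (not opp) -> no flip
Dir W: opp run (1,3), next='.' -> no flip
Dir E: first cell '.' (not opp) -> no flip
Dir SW: opp run (2,3) capped by B -> flip
Dir S: opp run (2,4), next='.' -> no flip
Dir SE: first cell '.' (not opp) -> no flip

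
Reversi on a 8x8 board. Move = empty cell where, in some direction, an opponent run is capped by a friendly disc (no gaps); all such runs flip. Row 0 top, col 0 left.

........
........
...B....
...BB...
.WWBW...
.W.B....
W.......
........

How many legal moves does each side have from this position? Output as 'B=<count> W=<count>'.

-- B to move --
(3,0): no bracket -> illegal
(3,1): flips 1 -> legal
(3,2): no bracket -> illegal
(3,5): flips 1 -> legal
(4,0): flips 2 -> legal
(4,5): flips 1 -> legal
(5,0): no bracket -> illegal
(5,2): no bracket -> illegal
(5,4): flips 1 -> legal
(5,5): flips 1 -> legal
(6,1): no bracket -> illegal
(6,2): no bracket -> illegal
(7,0): no bracket -> illegal
(7,1): no bracket -> illegal
B mobility = 6
-- W to move --
(1,2): no bracket -> illegal
(1,3): no bracket -> illegal
(1,4): no bracket -> illegal
(2,2): flips 1 -> legal
(2,4): flips 2 -> legal
(2,5): no bracket -> illegal
(3,2): no bracket -> illegal
(3,5): no bracket -> illegal
(4,5): no bracket -> illegal
(5,2): no bracket -> illegal
(5,4): no bracket -> illegal
(6,2): flips 1 -> legal
(6,3): no bracket -> illegal
(6,4): flips 1 -> legal
W mobility = 4

Answer: B=6 W=4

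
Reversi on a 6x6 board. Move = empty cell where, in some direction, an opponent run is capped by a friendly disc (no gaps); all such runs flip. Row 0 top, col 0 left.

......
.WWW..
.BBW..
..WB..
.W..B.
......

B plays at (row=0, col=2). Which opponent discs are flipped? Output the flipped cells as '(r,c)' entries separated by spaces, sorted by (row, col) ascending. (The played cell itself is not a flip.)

Dir NW: edge -> no flip
Dir N: edge -> no flip
Dir NE: edge -> no flip
Dir W: first cell '.' (not opp) -> no flip
Dir E: first cell '.' (not opp) -> no flip
Dir SW: opp run (1,1), next='.' -> no flip
Dir S: opp run (1,2) capped by B -> flip
Dir SE: opp run (1,3), next='.' -> no flip

Answer: (1,2)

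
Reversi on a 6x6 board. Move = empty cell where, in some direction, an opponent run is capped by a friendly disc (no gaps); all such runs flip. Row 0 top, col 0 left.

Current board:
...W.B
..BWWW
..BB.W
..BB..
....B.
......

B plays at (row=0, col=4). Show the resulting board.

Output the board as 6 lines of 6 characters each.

Answer: ...WBB
..BBWW
..BB.W
..BB..
....B.
......

Derivation:
Place B at (0,4); scan 8 dirs for brackets.
Dir NW: edge -> no flip
Dir N: edge -> no flip
Dir NE: edge -> no flip
Dir W: opp run (0,3), next='.' -> no flip
Dir E: first cell 'B' (not opp) -> no flip
Dir SW: opp run (1,3) capped by B -> flip
Dir S: opp run (1,4), next='.' -> no flip
Dir SE: opp run (1,5), next=edge -> no flip
All flips: (1,3)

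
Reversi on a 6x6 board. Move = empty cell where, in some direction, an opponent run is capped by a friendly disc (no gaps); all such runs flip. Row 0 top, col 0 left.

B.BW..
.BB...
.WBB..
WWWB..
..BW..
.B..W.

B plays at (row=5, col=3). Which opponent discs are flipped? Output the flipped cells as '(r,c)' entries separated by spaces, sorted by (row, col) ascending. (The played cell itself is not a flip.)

Answer: (4,3)

Derivation:
Dir NW: first cell 'B' (not opp) -> no flip
Dir N: opp run (4,3) capped by B -> flip
Dir NE: first cell '.' (not opp) -> no flip
Dir W: first cell '.' (not opp) -> no flip
Dir E: opp run (5,4), next='.' -> no flip
Dir SW: edge -> no flip
Dir S: edge -> no flip
Dir SE: edge -> no flip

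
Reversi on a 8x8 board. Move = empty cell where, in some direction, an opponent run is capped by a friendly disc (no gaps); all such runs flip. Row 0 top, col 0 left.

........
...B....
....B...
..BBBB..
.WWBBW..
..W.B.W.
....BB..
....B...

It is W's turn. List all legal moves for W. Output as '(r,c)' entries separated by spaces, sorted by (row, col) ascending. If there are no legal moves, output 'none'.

Answer: (1,5) (2,2) (2,3) (2,5) (6,3)

Derivation:
(0,2): no bracket -> illegal
(0,3): no bracket -> illegal
(0,4): no bracket -> illegal
(1,2): no bracket -> illegal
(1,4): no bracket -> illegal
(1,5): flips 2 -> legal
(2,1): no bracket -> illegal
(2,2): flips 1 -> legal
(2,3): flips 2 -> legal
(2,5): flips 3 -> legal
(2,6): no bracket -> illegal
(3,1): no bracket -> illegal
(3,6): no bracket -> illegal
(4,6): no bracket -> illegal
(5,3): no bracket -> illegal
(5,5): no bracket -> illegal
(6,3): flips 1 -> legal
(6,6): no bracket -> illegal
(7,3): no bracket -> illegal
(7,5): no bracket -> illegal
(7,6): no bracket -> illegal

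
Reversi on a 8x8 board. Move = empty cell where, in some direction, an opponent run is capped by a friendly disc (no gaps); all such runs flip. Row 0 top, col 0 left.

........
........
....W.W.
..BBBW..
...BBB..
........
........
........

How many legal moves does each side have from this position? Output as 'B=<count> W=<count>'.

-- B to move --
(1,3): no bracket -> illegal
(1,4): flips 1 -> legal
(1,5): flips 1 -> legal
(1,6): no bracket -> illegal
(1,7): flips 2 -> legal
(2,3): no bracket -> illegal
(2,5): flips 1 -> legal
(2,7): no bracket -> illegal
(3,6): flips 1 -> legal
(3,7): no bracket -> illegal
(4,6): no bracket -> illegal
B mobility = 5
-- W to move --
(2,1): no bracket -> illegal
(2,2): no bracket -> illegal
(2,3): no bracket -> illegal
(2,5): no bracket -> illegal
(3,1): flips 3 -> legal
(3,6): no bracket -> illegal
(4,1): no bracket -> illegal
(4,2): flips 1 -> legal
(4,6): no bracket -> illegal
(5,2): no bracket -> illegal
(5,3): flips 1 -> legal
(5,4): flips 2 -> legal
(5,5): flips 1 -> legal
(5,6): no bracket -> illegal
W mobility = 5

Answer: B=5 W=5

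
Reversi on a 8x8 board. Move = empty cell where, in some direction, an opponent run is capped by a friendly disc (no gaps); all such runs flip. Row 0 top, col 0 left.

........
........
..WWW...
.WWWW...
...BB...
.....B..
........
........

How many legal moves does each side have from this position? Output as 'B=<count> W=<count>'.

-- B to move --
(1,1): flips 2 -> legal
(1,2): no bracket -> illegal
(1,3): flips 2 -> legal
(1,4): flips 2 -> legal
(1,5): no bracket -> illegal
(2,0): no bracket -> illegal
(2,1): flips 1 -> legal
(2,5): flips 1 -> legal
(3,0): no bracket -> illegal
(3,5): no bracket -> illegal
(4,0): no bracket -> illegal
(4,1): no bracket -> illegal
(4,2): no bracket -> illegal
(4,5): no bracket -> illegal
B mobility = 5
-- W to move --
(3,5): no bracket -> illegal
(4,2): no bracket -> illegal
(4,5): no bracket -> illegal
(4,6): no bracket -> illegal
(5,2): flips 1 -> legal
(5,3): flips 1 -> legal
(5,4): flips 2 -> legal
(5,6): no bracket -> illegal
(6,4): no bracket -> illegal
(6,5): no bracket -> illegal
(6,6): flips 2 -> legal
W mobility = 4

Answer: B=5 W=4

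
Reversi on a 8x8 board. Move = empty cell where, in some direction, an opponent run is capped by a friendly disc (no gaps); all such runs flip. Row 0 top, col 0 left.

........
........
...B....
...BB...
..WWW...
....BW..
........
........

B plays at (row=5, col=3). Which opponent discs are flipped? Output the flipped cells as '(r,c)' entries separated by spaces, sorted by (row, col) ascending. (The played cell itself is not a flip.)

Answer: (4,3)

Derivation:
Dir NW: opp run (4,2), next='.' -> no flip
Dir N: opp run (4,3) capped by B -> flip
Dir NE: opp run (4,4), next='.' -> no flip
Dir W: first cell '.' (not opp) -> no flip
Dir E: first cell 'B' (not opp) -> no flip
Dir SW: first cell '.' (not opp) -> no flip
Dir S: first cell '.' (not opp) -> no flip
Dir SE: first cell '.' (not opp) -> no flip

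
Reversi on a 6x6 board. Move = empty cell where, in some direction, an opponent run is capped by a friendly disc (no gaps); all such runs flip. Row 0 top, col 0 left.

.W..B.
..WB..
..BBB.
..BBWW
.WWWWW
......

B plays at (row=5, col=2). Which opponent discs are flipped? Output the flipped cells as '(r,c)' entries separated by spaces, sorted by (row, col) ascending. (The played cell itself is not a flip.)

Answer: (4,2)

Derivation:
Dir NW: opp run (4,1), next='.' -> no flip
Dir N: opp run (4,2) capped by B -> flip
Dir NE: opp run (4,3) (3,4), next='.' -> no flip
Dir W: first cell '.' (not opp) -> no flip
Dir E: first cell '.' (not opp) -> no flip
Dir SW: edge -> no flip
Dir S: edge -> no flip
Dir SE: edge -> no flip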